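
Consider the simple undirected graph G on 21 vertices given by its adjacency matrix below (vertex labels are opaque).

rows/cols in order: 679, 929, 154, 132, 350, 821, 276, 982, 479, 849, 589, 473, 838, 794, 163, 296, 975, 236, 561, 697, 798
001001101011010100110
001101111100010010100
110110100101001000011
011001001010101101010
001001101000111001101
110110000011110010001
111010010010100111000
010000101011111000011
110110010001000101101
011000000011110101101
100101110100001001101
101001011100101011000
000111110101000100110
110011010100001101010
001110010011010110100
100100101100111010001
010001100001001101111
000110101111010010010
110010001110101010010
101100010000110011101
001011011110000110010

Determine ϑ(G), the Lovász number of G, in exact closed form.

6

deg(821) = 10; N(821) = {679, 929, 132, 350, 589, 473, 838, 794, 975, 798}.
Vertex 929 has 10 neighbors: 154, 132, 821, 276, 982, 479, 849, 794, 975, 561.
deg(276) = 10; N(276) = {679, 929, 154, 350, 982, 589, 838, 296, 975, 236}.
deg(132) = 10; N(132) = {929, 154, 821, 479, 589, 838, 163, 296, 236, 697}.
21-vertex 10-regular graph: Kneser K(7,2) on C(7,2)=21 vertices.
Distinct eigenvalues (to 6 d.p.): [10.0, 1.0, -4.0].
−21·(-4) / ((10)−(-4)) = 6 = ϑ(G).
ϑ(G) ≈ 6.000000000.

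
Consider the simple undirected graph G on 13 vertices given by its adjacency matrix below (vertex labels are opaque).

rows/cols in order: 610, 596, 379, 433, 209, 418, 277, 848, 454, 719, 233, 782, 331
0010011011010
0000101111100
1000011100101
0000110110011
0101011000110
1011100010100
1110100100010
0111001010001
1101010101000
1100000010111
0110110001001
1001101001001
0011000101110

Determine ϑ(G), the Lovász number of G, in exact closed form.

sqrt(13)

Vertex 848 has 6 neighbors: 596, 379, 433, 277, 454, 331.
N(331) = {379, 433, 848, 719, 233, 782}, |N(331)| = 6.
N(454) = {610, 596, 433, 418, 848, 719}, |N(454)| = 6.
deg(379) = 6; N(379) = {610, 418, 277, 848, 233, 331}.
Every vertex has degree 6 (N=13); strongly regular (13,6,2,3).
The 3 distinct eigenvalues: [6.0, 1.3028, -2.3028].
With N=13: ϑ(G) = 13·(-(-sqrt(13)/2 - 1/2))/(6−(-sqrt(13)/2 - 1/2)) = sqrt(13).
≈ 3.60555128 (to 8 d.p.).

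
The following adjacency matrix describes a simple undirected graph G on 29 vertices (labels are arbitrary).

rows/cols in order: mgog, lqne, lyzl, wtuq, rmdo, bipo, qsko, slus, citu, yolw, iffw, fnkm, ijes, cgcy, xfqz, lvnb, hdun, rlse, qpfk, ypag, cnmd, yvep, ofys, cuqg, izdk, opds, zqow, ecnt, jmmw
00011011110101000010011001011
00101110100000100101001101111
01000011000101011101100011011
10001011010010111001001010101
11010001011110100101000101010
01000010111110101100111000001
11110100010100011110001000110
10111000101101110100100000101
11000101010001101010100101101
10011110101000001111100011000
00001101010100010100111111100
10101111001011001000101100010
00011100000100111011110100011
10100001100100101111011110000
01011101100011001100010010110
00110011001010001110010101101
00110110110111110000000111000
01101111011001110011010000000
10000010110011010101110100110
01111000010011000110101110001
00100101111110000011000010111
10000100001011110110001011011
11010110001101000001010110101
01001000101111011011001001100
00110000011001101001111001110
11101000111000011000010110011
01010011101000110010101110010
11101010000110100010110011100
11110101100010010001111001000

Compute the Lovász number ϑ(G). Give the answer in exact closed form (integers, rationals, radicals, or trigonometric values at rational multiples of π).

sqrt(29)

N(wtuq) = {mgog, rmdo, qsko, slus, yolw, ijes, xfqz, lvnb, hdun, ypag, ofys, izdk, zqow, jmmw}, |N(wtuq)| = 14.
N(izdk) = {lyzl, wtuq, yolw, iffw, cgcy, xfqz, hdun, ypag, cnmd, yvep, ofys, opds, zqow, ecnt}, |N(izdk)| = 14.
N(lqne) = {lyzl, rmdo, bipo, qsko, citu, xfqz, rlse, ypag, ofys, cuqg, opds, zqow, ecnt, jmmw}, |N(lqne)| = 14.
N(hdun) = {lyzl, wtuq, bipo, qsko, citu, yolw, fnkm, ijes, cgcy, xfqz, lvnb, cuqg, izdk, opds}, |N(hdun)| = 14.
29-vertex 14-regular graph: Paley(29): SR with (k,λ,μ)=(14,6,7).
The 3 distinct eigenvalues: [14.0, 2.192582, -3.192582].
−29·(-sqrt(29)/2 - 1/2) / ((14)−(-sqrt(29)/2 - 1/2)) = sqrt(29) = ϑ(G).
Numerically 5.385165.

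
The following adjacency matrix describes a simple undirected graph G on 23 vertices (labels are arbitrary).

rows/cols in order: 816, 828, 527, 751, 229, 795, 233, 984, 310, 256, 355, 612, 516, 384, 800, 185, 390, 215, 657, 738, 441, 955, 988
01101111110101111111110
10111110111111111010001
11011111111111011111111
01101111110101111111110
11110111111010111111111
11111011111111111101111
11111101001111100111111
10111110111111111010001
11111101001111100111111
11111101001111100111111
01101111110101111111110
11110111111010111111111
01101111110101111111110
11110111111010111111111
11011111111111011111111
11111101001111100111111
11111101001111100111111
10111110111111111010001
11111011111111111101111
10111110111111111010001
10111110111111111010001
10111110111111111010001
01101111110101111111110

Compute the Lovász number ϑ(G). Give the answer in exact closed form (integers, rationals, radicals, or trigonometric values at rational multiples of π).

6

Vertex 955 has 17 neighbors: 816, 527, 751, 229, 795, 233, 310, 256, 355, 612, 516, 384, 800, 185, 390, 657, 988.
N(612) = {816, 828, 527, 751, 795, 233, 984, 310, 256, 355, 516, 800, 185, 390, 215, 657, 738, 441, 955, 988}, |N(612)| = 20.
N(355) = {828, 527, 229, 795, 233, 984, 310, 256, 612, 384, 800, 185, 390, 215, 657, 738, 441, 955}, |N(355)| = 18.
deg(310) = 18; N(310) = {816, 828, 527, 751, 229, 795, 984, 355, 612, 516, 384, 800, 215, 657, 738, 441, 955, 988}.
6 parts of sizes [6, 5, 5, 3, 2, 2]; α(G) = 6 = ϑ (perfect).
= 6.0000… (decimal).
Check 6 ≤ 6 ≤ 6: collapsed.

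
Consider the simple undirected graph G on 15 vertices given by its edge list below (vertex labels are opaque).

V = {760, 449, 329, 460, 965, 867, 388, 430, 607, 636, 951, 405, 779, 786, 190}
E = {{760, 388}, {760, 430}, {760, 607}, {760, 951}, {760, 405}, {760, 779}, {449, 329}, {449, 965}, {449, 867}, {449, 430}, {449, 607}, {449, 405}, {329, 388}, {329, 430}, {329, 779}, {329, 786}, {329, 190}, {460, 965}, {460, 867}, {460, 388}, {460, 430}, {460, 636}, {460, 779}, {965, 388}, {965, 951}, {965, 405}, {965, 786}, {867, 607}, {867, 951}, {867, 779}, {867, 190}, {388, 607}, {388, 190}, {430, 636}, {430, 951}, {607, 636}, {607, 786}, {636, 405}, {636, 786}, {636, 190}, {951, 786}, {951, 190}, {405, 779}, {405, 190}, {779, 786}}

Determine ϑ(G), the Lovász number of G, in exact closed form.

N(951) = {760, 965, 867, 430, 786, 190}, |N(951)| = 6.
deg(460) = 6; N(460) = {965, 867, 388, 430, 636, 779}.
deg(965) = 6; N(965) = {449, 460, 388, 951, 405, 786}.
N(329) = {449, 388, 430, 779, 786, 190}, |N(329)| = 6.
G on 15 vertices is 6-regular; Kneser-type, 2-subsets of [6].
Distinct eigenvalues (to 3 d.p.): [6.0, 1.0, -3.0].
Lovász (edge-transitive): ϑ = −15·(-3)/((6)−(-3)) = 5.
≈ 5.000000 (to 6 d.p.).

5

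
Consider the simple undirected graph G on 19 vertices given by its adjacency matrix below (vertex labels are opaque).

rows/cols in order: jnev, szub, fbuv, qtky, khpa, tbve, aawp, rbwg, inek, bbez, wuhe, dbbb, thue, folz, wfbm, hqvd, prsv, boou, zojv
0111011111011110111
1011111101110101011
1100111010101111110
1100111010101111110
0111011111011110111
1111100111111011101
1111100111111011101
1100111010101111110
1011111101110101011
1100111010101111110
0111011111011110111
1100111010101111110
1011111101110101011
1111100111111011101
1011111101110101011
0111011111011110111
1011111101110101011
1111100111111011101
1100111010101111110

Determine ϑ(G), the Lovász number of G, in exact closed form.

6

Vertex jnev has 15 neighbors: szub, fbuv, qtky, tbve, aawp, rbwg, inek, bbez, dbbb, thue, folz, wfbm, prsv, boou, zojv.
N(inek) = {jnev, fbuv, qtky, khpa, tbve, aawp, rbwg, bbez, wuhe, dbbb, folz, hqvd, boou, zojv}, |N(inek)| = 14.
N(wuhe) = {szub, fbuv, qtky, tbve, aawp, rbwg, inek, bbez, dbbb, thue, folz, wfbm, prsv, boou, zojv}, |N(wuhe)| = 15.
N(dbbb) = {jnev, szub, khpa, tbve, aawp, inek, wuhe, thue, folz, wfbm, hqvd, prsv, boou}, |N(dbbb)| = 13.
Complete multipartite on [6, 5, 4, 4]: sandwich collapses at ϑ=6.
= 6.00000000… (decimal).
α=6, χ(Ḡ)=6; ϑ=6 lies between (collapsed).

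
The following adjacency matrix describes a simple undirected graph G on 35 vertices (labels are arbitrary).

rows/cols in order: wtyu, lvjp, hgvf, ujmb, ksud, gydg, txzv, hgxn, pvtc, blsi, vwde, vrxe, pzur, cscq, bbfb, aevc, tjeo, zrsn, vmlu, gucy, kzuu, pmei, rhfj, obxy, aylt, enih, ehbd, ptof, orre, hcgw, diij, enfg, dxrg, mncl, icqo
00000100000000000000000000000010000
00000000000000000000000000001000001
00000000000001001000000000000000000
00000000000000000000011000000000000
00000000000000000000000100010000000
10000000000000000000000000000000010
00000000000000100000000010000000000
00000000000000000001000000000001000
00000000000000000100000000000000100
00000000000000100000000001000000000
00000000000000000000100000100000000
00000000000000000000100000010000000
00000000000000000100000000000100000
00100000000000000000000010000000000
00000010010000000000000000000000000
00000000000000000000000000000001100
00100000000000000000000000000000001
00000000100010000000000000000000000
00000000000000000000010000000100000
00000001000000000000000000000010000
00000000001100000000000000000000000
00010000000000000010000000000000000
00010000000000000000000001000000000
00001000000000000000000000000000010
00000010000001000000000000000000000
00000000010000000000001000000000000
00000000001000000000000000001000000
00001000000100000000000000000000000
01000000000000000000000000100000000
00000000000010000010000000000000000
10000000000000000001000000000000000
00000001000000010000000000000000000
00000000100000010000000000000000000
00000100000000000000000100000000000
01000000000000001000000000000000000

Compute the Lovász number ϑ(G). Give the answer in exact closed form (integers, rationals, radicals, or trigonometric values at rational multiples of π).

deg(ehbd) = 2; N(ehbd) = {vwde, orre}.
deg(orre) = 2; N(orre) = {lvjp, ehbd}.
deg(hgxn) = 2; N(hgxn) = {gucy, enfg}.
N(ptof) = {ksud, vrxe}, |N(ptof)| = 2.
G on 35 vertices is 2-regular; this is C_{35}, the 35-cycle.
Distinct eigenvalues (to 4 d.p.): [2.0, 1.9679, 1.8725, 1.7169, 1.5061, 1.247, 0.9477, 0.618, 0.2685, -0.0897, -0.445, -0.7861, -1.1018, -1.3821, -1.618, -1.8019, -1.9279, -1.9919].
λ_max=2, λ_min=-2*cos(pi/35); ϑ = −35·λ_min/(λ_max−λ_min) = 35*cos(pi/35)/(cos(pi/35) + 1).
≈ 17.4647 (to 4 d.p.).
Check 17 ≤ 35*cos(pi/35)/(cos(pi/35) + 1) ≤ 18: both strict.

35*cos(pi/35)/(cos(pi/35) + 1)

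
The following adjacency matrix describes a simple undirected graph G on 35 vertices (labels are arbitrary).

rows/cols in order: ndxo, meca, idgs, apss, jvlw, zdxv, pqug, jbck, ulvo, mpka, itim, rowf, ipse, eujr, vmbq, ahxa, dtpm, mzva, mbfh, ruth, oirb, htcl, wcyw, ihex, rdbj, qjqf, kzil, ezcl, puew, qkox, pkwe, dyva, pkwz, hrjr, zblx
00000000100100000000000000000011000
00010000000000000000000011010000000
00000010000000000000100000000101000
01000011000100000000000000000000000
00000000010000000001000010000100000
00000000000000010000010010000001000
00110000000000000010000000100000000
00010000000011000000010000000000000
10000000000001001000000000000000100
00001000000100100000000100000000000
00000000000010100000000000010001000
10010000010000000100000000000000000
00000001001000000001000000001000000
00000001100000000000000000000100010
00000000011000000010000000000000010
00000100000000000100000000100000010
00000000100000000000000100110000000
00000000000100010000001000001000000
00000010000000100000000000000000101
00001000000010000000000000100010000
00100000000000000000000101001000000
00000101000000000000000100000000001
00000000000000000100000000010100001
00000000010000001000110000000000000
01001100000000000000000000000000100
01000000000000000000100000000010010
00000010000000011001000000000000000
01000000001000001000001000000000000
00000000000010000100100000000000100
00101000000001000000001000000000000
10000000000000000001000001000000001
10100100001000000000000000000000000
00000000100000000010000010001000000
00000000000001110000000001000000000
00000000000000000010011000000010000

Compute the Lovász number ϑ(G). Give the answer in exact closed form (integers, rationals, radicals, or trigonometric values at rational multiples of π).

N(ezcl) = {meca, itim, dtpm, wcyw}, |N(ezcl)| = 4.
Vertex wcyw has 4 neighbors: mzva, ezcl, qkox, zblx.
Vertex qjqf has 4 neighbors: meca, oirb, pkwe, hrjr.
N(eujr) = {jbck, ulvo, qkox, hrjr}, |N(eujr)| = 4.
35-vertex 4-regular graph: Kneser K(7,3) on C(7,3)=35 vertices.
spec(A) ≈ [4.0, 2.0, -1.0, -3.0] (distinct, 3 d.p.).
Lovász: ϑ = −35(-3)/(4+-1*(-3)) = 15.
= 15.000000… (decimal).

15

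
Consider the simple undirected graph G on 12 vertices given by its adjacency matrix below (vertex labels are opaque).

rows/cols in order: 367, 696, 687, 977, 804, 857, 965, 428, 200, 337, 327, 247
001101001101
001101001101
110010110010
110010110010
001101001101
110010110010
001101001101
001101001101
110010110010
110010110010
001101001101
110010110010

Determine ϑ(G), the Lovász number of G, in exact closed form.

6

N(977) = {367, 696, 804, 965, 428, 327}, |N(977)| = 6.
Vertex 428 has 6 neighbors: 687, 977, 857, 200, 337, 247.
deg(965) = 6; N(965) = {687, 977, 857, 200, 337, 247}.
N(696) = {687, 977, 857, 200, 337, 247}, |N(696)| = 6.
K_{6,6} (perfect); ϑ(G) = α(G) = max{6,6} = 6.
Numerically 6.00000000.
6 ≤ 6 ≤ 6: collapsed.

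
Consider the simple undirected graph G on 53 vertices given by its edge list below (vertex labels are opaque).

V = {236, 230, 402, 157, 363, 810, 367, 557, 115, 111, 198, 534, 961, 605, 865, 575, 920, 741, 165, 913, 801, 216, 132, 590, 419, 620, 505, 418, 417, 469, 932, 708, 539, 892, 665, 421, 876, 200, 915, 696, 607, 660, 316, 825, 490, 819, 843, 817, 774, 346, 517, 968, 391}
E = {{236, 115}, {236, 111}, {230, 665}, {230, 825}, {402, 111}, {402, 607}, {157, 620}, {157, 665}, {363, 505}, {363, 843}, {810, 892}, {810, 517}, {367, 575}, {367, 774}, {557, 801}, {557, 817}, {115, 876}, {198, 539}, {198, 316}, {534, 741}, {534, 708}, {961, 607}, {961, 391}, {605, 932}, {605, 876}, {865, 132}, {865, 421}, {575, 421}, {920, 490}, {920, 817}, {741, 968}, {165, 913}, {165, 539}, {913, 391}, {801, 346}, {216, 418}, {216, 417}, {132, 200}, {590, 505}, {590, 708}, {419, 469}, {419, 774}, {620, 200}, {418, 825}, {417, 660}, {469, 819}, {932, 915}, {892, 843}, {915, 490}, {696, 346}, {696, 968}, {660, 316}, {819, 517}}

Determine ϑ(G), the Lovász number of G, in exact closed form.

N(920) = {490, 817}, |N(920)| = 2.
N(418) = {216, 825}, |N(418)| = 2.
N(605) = {932, 876}, |N(605)| = 2.
deg(932) = 2; N(932) = {605, 915}.
deg(v) = 2 for all v (|V|=53); connected 2-regular on 53 ⇒ C_{53}.
The 27 distinct eigenvalues: [2.0, 1.986, 1.944, 1.875, 1.779, 1.659, 1.515, 1.35, 1.166, 0.966, 0.752, 0.527, 0.295, 0.059, -0.178, -0.412, -0.641, -0.86, -1.068, -1.26, -1.435, -1.59, -1.722, -1.83, -1.913, -1.968, -1.996].
Lovász: ϑ = −53(-2*cos(pi/53))/(2+-(-1)*2*cos(pi/53)) = 53*cos(pi/53)/(cos(pi/53) + 1).
= 26.47671… (decimal).
Sandwich: α(G)=26 ≤ ϑ(G)=53*cos(pi/53)/(cos(pi/53) + 1) ≤ χ(Ḡ)=27 (both strict).

53*cos(pi/53)/(cos(pi/53) + 1)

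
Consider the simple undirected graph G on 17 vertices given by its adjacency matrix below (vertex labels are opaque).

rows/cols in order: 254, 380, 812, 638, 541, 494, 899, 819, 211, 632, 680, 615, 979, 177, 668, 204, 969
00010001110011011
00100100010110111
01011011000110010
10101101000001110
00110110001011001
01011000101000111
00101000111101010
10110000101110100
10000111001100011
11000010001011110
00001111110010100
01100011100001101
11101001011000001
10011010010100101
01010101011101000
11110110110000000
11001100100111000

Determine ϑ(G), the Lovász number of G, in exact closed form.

sqrt(17)

Vertex 969 has 8 neighbors: 254, 380, 541, 494, 211, 615, 979, 177.
deg(615) = 8; N(615) = {380, 812, 899, 819, 211, 177, 668, 969}.
deg(380) = 8; N(380) = {812, 494, 632, 615, 979, 668, 204, 969}.
N(899) = {812, 541, 211, 632, 680, 615, 177, 204}, |N(899)| = 8.
G on 17 vertices is 8-regular; strongly regular (17,8,3,4).
spec(A) ≈ [8.0, 1.561553, -2.561553] (distinct, 6 d.p.).
Lovász: ϑ = −17(-sqrt(17)/2 - 1/2)/(8+-(-sqrt(17)/2 - 1/2)) = sqrt(17).
ϑ(G) ≈ 4.12310563.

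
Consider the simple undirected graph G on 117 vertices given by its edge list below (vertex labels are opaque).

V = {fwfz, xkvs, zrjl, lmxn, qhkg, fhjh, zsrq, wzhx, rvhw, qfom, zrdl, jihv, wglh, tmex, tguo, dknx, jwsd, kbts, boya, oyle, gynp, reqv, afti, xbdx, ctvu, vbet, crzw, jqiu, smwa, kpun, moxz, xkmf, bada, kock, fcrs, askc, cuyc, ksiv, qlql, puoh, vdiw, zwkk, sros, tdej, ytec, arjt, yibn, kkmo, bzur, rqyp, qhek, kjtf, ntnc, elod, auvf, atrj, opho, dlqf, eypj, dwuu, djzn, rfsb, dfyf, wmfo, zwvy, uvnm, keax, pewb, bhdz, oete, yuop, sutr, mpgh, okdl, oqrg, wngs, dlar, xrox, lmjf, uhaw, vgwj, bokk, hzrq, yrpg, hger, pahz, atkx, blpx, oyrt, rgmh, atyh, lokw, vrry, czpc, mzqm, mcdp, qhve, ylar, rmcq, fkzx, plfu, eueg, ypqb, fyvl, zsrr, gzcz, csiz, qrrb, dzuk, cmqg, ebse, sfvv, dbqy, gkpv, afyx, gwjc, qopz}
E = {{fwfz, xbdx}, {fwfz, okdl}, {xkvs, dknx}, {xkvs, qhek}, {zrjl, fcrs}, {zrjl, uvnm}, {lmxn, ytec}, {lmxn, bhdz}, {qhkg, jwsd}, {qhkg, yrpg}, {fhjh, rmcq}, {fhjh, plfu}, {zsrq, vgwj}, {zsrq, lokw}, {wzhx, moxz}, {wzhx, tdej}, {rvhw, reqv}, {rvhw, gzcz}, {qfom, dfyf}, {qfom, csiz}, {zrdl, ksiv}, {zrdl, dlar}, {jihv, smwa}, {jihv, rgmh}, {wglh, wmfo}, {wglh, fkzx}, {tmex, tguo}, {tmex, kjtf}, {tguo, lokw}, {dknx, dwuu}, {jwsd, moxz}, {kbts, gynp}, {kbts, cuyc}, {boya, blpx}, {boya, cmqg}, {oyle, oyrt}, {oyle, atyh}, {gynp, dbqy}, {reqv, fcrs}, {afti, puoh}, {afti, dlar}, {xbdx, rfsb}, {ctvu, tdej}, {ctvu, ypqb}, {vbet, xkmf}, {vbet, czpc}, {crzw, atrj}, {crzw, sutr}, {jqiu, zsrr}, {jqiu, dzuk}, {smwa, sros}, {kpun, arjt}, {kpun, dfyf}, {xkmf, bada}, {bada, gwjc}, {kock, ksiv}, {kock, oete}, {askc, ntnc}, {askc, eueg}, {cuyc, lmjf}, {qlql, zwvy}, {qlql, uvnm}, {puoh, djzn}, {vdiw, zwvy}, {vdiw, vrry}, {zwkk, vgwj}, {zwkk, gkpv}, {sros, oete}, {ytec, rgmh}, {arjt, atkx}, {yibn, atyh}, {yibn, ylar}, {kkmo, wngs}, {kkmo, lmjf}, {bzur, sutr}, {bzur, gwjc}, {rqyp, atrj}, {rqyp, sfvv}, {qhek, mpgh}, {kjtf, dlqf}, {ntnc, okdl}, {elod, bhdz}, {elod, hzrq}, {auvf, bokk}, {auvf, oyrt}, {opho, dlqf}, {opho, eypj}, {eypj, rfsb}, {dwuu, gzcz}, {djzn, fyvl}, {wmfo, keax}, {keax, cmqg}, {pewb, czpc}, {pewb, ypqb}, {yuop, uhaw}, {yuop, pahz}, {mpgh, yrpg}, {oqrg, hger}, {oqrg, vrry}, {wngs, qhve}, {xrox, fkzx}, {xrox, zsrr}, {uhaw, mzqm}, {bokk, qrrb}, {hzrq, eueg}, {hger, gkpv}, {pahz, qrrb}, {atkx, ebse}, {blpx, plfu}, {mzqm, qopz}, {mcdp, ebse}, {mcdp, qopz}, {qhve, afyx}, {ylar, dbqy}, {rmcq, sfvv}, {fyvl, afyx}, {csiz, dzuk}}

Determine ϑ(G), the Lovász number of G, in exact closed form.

117*cos(pi/117)/(cos(pi/117) + 1)

Vertex jwsd has 2 neighbors: qhkg, moxz.
Vertex moxz has 2 neighbors: wzhx, jwsd.
N(rfsb) = {xbdx, eypj}, |N(rfsb)| = 2.
Vertex tdej has 2 neighbors: wzhx, ctvu.
2-regular, N=117; this is C_{117}, the 117-cycle.
The 59 distinct eigenvalues: [2.0, 1.9971, 1.9885, 1.9741, 1.954, 1.9283, 1.8971, 1.8603, 1.8182, 1.7709, 1.7185, 1.6611, 1.5989, 1.5321, 1.4609, 1.3854, 1.306, 1.2228, 1.1361, 1.0461, 0.9531, 0.8574, 0.7592, 0.6587, 0.5564, 0.4525, 0.3473, 0.2411, 0.1342, 0.0269, -0.0805, -0.1877, -0.2943, -0.4001, -0.5047, -0.6078, -0.7092, -0.8086, -0.9056, -1.0, -1.0915, -1.1799, -1.2649, -1.3462, -1.4237, -1.497, -1.5661, -1.6306, -1.6904, -1.7453, -1.7952, -1.84, -1.8794, -1.9134, -1.9419, -1.9648, -1.982, -1.9935, -1.9993].
ϑ = −N·λ_min/(λ_max−λ_min) = −117·(-2*cos(pi/117))/(2−(-2*cos(pi/117))) = 117*cos(pi/117)/(cos(pi/117) + 1).
Numerically 58.48945428.
α=58, χ(Ḡ)=59; ϑ=117*cos(pi/117)/(cos(pi/117) + 1) lies between (both strict).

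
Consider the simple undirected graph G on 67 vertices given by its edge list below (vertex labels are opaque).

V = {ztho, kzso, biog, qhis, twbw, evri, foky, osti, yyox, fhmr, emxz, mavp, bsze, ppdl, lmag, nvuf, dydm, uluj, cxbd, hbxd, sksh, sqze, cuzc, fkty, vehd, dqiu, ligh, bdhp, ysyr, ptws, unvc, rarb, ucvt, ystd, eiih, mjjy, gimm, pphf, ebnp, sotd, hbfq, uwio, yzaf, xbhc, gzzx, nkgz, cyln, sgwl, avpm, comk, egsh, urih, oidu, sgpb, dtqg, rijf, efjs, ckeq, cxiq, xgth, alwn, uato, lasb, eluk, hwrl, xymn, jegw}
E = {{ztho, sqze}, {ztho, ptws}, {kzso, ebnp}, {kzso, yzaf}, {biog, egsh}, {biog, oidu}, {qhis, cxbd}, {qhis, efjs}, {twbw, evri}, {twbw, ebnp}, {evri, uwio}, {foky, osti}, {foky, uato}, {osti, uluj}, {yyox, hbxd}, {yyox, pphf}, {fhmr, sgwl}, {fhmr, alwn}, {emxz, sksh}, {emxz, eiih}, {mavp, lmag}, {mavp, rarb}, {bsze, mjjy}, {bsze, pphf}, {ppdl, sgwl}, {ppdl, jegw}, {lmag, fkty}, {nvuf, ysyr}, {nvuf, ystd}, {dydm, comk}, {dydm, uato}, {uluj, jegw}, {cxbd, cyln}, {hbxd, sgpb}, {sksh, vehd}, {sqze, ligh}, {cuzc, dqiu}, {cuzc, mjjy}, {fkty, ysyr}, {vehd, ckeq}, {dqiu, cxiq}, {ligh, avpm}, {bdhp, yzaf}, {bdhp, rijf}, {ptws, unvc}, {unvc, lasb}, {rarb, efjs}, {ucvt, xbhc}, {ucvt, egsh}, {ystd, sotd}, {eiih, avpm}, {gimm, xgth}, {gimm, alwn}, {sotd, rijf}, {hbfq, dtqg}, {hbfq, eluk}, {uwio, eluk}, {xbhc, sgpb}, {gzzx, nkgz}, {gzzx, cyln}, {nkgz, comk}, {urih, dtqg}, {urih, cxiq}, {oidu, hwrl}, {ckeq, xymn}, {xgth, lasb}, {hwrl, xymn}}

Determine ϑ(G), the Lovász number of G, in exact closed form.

67*cos(pi/67)/(cos(pi/67) + 1)

Vertex xbhc has 2 neighbors: ucvt, sgpb.
N(hwrl) = {oidu, xymn}, |N(hwrl)| = 2.
N(ystd) = {nvuf, sotd}, |N(ystd)| = 2.
deg(hbxd) = 2; N(hbxd) = {yyox, sgpb}.
2-regular, N=67; this is C_{67}, the 67-cycle.
A has 34 distinct eigenvalues ≈ [2.0, 1.991212, 1.964925, 1.92137, 1.860931, 1.784137, 1.691664, 1.584325, 1.463063, 1.328943, 1.183144, 1.026948, 0.861727, 0.688934, 0.510086, 0.326755, 0.140552, -0.046885, -0.233911, -0.418881, -0.600169, -0.776184, -0.945377, -1.106262, -1.257426, -1.397539, -1.52537, -1.639797, -1.739813, -1.824539, -1.893231, -1.945286, -1.980245, -1.997802].
−67·(-2*cos(pi/67)) / ((2)−(-2*cos(pi/67))) = 67*cos(pi/67)/(cos(pi/67) + 1) = ϑ(G).
= 33.4815798… (decimal).
33 ≤ 67*cos(pi/67)/(cos(pi/67) + 1) ≤ 34: both strict.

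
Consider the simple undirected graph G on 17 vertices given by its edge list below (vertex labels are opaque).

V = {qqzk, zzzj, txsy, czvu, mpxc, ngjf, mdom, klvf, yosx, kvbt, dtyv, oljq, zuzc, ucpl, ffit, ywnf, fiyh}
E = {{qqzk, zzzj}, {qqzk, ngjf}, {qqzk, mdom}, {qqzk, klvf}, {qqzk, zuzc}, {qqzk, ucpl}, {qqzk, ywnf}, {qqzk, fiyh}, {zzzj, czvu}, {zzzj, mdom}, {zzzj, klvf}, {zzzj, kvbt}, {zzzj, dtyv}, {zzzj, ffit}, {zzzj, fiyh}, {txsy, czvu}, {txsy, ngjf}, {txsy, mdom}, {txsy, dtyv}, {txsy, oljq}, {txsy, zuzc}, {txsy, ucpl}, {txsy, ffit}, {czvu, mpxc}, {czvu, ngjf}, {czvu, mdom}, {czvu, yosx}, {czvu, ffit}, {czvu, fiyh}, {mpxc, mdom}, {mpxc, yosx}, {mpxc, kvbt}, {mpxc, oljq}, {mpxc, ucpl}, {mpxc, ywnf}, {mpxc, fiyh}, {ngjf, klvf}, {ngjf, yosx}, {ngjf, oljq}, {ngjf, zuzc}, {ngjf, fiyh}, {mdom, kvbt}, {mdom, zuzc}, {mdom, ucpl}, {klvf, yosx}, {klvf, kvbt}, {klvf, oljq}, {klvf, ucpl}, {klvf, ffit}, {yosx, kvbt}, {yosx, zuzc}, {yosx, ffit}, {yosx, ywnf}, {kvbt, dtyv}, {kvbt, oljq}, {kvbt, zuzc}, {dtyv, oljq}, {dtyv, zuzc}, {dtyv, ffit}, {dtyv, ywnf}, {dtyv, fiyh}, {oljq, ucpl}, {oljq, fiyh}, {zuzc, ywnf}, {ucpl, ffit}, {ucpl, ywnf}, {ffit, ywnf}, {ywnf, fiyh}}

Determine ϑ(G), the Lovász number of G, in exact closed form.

sqrt(17)

deg(yosx) = 8; N(yosx) = {czvu, mpxc, ngjf, klvf, kvbt, zuzc, ffit, ywnf}.
N(zzzj) = {qqzk, czvu, mdom, klvf, kvbt, dtyv, ffit, fiyh}, |N(zzzj)| = 8.
Vertex czvu has 8 neighbors: zzzj, txsy, mpxc, ngjf, mdom, yosx, ffit, fiyh.
Vertex qqzk has 8 neighbors: zzzj, ngjf, mdom, klvf, zuzc, ucpl, ywnf, fiyh.
Regular of degree 8 on 17 vertices: SR(17,8,3,4) — a Paley graph.
spec(A) ≈ [8.0, 1.56155, -2.56155] (distinct, 5 d.p.).
ϑ = −N·λ_min/(λ_max−λ_min) = −17·(-sqrt(17)/2 - 1/2)/(8−(-sqrt(17)/2 - 1/2)) = sqrt(17).
≈ 4.123105626 (to 9 d.p.).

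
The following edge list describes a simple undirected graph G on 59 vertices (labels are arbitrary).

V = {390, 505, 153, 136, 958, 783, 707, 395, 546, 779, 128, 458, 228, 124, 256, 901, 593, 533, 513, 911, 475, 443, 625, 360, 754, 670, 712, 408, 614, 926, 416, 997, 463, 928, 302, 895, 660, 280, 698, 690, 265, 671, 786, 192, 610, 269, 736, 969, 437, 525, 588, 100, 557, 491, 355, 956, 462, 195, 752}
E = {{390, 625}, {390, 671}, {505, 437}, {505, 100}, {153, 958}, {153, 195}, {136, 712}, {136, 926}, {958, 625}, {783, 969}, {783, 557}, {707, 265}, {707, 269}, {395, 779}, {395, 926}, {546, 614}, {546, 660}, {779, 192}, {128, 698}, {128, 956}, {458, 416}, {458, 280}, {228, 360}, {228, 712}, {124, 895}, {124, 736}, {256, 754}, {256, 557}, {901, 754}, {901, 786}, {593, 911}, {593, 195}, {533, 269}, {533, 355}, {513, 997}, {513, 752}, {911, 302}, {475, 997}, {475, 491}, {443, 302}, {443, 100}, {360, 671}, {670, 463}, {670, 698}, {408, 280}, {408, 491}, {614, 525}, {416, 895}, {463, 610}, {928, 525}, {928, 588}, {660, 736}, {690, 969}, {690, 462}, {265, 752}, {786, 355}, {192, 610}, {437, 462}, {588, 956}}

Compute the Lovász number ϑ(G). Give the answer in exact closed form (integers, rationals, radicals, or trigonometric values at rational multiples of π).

59*cos(pi/59)/(cos(pi/59) + 1)

Vertex 779 has 2 neighbors: 395, 192.
deg(491) = 2; N(491) = {475, 408}.
N(712) = {136, 228}, |N(712)| = 2.
Vertex 153 has 2 neighbors: 958, 195.
2-regular, N=59; this is C_{59}, the 59-cycle.
A has 30 distinct eigenvalues ≈ [2.0, 1.9887, 1.9548, 1.8988, 1.8213, 1.7231, 1.6054, 1.4695, 1.317, 1.1496, 0.9691, 0.7776, 0.5774, 0.3706, 0.1596, -0.0532, -0.2655, -0.4747, -0.6785, -0.8746, -1.0608, -1.235, -1.3953, -1.5397, -1.6666, -1.7747, -1.8627, -1.9295, -1.9745, -1.9972].
Lovász: ϑ = −59(-2*cos(pi/59))/(2+-(-1)*2*cos(pi/59)) = 59*cos(pi/59)/(cos(pi/59) + 1).
Numerically 29.4791.
29 ≤ 59*cos(pi/59)/(cos(pi/59) + 1) ≤ 30: both strict.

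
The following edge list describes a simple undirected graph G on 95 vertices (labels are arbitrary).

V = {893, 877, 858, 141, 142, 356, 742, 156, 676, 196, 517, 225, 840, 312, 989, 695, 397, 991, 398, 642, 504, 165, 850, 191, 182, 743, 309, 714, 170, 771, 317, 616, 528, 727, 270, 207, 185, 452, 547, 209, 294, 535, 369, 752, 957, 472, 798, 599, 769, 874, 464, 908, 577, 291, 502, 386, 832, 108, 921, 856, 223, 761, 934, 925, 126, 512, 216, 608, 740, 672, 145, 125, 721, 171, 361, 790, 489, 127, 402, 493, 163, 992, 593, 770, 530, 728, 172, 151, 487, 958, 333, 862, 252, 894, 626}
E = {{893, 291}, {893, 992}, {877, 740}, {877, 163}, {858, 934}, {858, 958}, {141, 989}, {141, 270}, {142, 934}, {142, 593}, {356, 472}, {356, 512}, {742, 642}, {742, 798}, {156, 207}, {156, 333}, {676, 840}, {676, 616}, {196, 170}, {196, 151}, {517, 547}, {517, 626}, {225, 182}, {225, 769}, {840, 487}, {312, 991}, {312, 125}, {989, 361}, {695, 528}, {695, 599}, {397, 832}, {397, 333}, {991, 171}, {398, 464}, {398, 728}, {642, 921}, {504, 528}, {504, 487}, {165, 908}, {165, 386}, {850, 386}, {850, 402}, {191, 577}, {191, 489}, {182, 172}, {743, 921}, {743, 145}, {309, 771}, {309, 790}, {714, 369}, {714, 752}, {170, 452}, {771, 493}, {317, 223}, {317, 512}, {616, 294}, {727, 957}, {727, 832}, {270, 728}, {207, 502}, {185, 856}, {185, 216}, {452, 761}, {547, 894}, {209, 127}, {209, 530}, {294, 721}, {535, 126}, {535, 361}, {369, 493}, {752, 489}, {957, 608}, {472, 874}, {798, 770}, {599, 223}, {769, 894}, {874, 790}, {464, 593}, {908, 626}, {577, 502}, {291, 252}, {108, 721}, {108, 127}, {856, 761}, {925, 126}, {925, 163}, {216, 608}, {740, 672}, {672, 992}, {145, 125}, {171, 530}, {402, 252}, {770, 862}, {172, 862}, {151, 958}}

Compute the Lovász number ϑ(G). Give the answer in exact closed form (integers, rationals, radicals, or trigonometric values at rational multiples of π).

95*cos(pi/95)/(cos(pi/95) + 1)

Vertex 921 has 2 neighbors: 642, 743.
deg(127) = 2; N(127) = {209, 108}.
N(397) = {832, 333}, |N(397)| = 2.
N(790) = {309, 874}, |N(790)| = 2.
95-vertex 2-regular graph: the odd cycle C_{95}.
Distinct eigenvalues (to 4 d.p.): [2.0, 1.9956, 1.9825, 1.9608, 1.9304, 1.8916, 1.8446, 1.7895, 1.7265, 1.656, 1.5783, 1.4936, 1.4025, 1.3052, 1.2022, 1.0939, 0.9808, 0.8635, 0.7424, 0.618, 0.491, 0.3618, 0.231, 0.0992, -0.0331, -0.1652, -0.2965, -0.4266, -0.5548, -0.6806, -0.8034, -0.9227, -1.0379, -1.1487, -1.2544, -1.3546, -1.4489, -1.5368, -1.618, -1.6922, -1.7589, -1.818, -1.8691, -1.9121, -1.9467, -1.9727, -1.9902, -1.9989].
Lovász (edge-transitive): ϑ = −95·(-2*cos(pi/95))/((2)−(-2*cos(pi/95))) = 95*cos(pi/95)/(cos(pi/95) + 1).
Numerically 47.48701131.
47 ≤ 95*cos(pi/95)/(cos(pi/95) + 1) ≤ 48: both strict.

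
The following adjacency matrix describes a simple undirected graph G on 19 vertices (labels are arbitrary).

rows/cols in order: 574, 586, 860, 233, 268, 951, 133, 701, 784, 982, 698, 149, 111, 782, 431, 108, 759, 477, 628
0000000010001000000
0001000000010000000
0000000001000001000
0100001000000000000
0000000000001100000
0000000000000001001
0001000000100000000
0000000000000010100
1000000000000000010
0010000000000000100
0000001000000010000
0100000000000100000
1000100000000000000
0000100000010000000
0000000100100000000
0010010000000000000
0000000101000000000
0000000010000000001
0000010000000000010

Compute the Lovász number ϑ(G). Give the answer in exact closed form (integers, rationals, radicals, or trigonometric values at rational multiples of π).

19*cos(pi/19)/(cos(pi/19) + 1)

deg(701) = 2; N(701) = {431, 759}.
Vertex 108 has 2 neighbors: 860, 951.
Vertex 133 has 2 neighbors: 233, 698.
N(268) = {111, 782}, |N(268)| = 2.
Every vertex has degree 2 (N=19); this is C_{19}, the 19-cycle.
The 10 distinct eigenvalues: [2.0, 1.8916, 1.5783, 1.0939, 0.491, -0.1652, -0.8034, -1.3546, -1.7589, -1.9727].
Lovász: ϑ = −19(-2*cos(pi/19))/(2+-(-1)*2*cos(pi/19)) = 19*cos(pi/19)/(cos(pi/19) + 1).
Numerically 9.43477137.
Lovász sandwich 9 ≤ 19*cos(pi/19)/(cos(pi/19) + 1) ≤ 10: both strict.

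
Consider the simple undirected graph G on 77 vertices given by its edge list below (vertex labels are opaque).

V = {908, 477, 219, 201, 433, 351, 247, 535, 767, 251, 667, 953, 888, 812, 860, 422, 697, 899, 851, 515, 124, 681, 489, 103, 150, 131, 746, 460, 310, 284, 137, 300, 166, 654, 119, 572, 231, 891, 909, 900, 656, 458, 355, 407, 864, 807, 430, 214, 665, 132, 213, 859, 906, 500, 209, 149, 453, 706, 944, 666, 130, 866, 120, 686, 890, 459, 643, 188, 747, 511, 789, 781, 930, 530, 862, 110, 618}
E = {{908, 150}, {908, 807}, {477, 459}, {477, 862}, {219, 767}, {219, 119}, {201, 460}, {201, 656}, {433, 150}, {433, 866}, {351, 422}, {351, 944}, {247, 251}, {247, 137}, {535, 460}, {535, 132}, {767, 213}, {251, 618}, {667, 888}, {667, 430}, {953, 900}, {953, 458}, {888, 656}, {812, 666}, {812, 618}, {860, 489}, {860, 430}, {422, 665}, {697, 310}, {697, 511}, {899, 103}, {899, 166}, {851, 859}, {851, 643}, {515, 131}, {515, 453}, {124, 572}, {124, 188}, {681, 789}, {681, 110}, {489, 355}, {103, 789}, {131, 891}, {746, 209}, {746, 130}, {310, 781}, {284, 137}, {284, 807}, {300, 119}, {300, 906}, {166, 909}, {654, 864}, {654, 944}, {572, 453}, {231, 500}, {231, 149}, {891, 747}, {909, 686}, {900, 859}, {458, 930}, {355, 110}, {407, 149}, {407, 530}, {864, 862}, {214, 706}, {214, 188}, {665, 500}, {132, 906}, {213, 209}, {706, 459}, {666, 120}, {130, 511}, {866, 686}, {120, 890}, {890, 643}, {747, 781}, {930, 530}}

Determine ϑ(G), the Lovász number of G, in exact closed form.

deg(930) = 2; N(930) = {458, 530}.
N(433) = {150, 866}, |N(433)| = 2.
Vertex 891 has 2 neighbors: 131, 747.
Vertex 130 has 2 neighbors: 746, 511.
2-regular, N=77; connected 2-regular on 77 ⇒ C_{77}.
The 39 distinct eigenvalues: [2.0, 1.99335, 1.97342, 1.94037, 1.89441, 1.83583, 1.76504, 1.68251, 1.58877, 1.48447, 1.37028, 1.24698, 1.11538, 0.97635, 0.83083, 0.67978, 0.5242, 0.36514, 0.20365, 0.0408, -0.12232, -0.28463, -0.44504, -0.60249, -0.75593, -0.90434, -1.04674, -1.18216, -1.30972, -1.42856, -1.5379, -1.637, -1.72521, -1.80194, -1.86667, -1.91899, -1.95853, -1.98504, -1.99834].
−77·(-2*cos(pi/77)) / ((2)−(-2*cos(pi/77))) = 77*cos(pi/77)/(cos(pi/77) + 1) = ϑ(G).
Numerically 38.4839735.
Lovász sandwich 38 ≤ 77*cos(pi/77)/(cos(pi/77) + 1) ≤ 39: both strict.

77*cos(pi/77)/(cos(pi/77) + 1)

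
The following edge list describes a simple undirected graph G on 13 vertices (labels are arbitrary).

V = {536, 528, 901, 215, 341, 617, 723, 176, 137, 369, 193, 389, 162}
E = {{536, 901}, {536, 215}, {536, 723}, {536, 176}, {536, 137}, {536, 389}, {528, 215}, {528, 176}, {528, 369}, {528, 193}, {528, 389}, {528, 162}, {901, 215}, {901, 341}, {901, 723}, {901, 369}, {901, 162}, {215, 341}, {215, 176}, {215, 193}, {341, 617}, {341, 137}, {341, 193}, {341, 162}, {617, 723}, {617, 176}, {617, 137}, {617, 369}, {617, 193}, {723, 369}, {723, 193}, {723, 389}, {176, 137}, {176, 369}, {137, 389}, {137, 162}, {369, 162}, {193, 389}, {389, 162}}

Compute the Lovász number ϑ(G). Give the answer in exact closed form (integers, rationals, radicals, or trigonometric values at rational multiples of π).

Vertex 617 has 6 neighbors: 341, 723, 176, 137, 369, 193.
N(176) = {536, 528, 215, 617, 137, 369}, |N(176)| = 6.
Vertex 389 has 6 neighbors: 536, 528, 723, 137, 193, 162.
deg(162) = 6; N(162) = {528, 901, 341, 137, 369, 389}.
6-regular, N=13; Paley(13): SR with (k,λ,μ)=(6,2,3).
A has 3 distinct eigenvalues ≈ [6.0, 1.30278, -2.30278].
With N=13: ϑ(G) = 13·(-(-sqrt(13)/2 - 1/2))/(6−(-sqrt(13)/2 - 1/2)) = sqrt(13).
ϑ(G) ≈ 3.60555.

sqrt(13)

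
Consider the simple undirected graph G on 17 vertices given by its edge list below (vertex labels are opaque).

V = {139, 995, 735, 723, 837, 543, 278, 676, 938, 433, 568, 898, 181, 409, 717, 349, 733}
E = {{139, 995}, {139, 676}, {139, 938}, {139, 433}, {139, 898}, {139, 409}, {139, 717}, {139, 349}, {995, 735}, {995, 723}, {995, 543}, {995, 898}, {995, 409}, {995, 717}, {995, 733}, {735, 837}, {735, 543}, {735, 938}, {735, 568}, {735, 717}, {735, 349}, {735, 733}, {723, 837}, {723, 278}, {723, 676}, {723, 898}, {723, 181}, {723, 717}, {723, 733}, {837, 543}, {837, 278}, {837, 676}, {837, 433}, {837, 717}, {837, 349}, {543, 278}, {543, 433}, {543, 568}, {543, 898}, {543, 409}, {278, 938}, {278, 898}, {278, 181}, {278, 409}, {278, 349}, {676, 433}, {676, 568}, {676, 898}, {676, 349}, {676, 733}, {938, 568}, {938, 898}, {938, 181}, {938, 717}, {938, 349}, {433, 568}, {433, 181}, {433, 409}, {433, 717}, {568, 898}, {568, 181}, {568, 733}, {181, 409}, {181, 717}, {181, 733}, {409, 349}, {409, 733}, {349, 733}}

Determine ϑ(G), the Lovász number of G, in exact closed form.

sqrt(17)

Vertex 568 has 8 neighbors: 735, 543, 676, 938, 433, 898, 181, 733.
deg(139) = 8; N(139) = {995, 676, 938, 433, 898, 409, 717, 349}.
Vertex 409 has 8 neighbors: 139, 995, 543, 278, 433, 181, 349, 733.
deg(543) = 8; N(543) = {995, 735, 837, 278, 433, 568, 898, 409}.
Every vertex has degree 8 (N=17); strongly regular (17,8,3,4).
The 3 distinct eigenvalues: [8.0, 1.562, -2.562].
Lovász (edge-transitive): ϑ = −17·(-sqrt(17)/2 - 1/2)/((8)−(-sqrt(17)/2 - 1/2)) = sqrt(17).
ϑ(G) ≈ 4.1231056.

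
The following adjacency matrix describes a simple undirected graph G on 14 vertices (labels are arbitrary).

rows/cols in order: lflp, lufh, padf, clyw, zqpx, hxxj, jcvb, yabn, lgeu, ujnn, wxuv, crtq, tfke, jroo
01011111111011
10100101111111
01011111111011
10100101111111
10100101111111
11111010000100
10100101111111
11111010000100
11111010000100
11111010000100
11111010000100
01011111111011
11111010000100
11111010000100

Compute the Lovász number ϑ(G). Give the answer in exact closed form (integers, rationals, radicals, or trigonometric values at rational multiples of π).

7

deg(zqpx) = 10; N(zqpx) = {lflp, padf, hxxj, yabn, lgeu, ujnn, wxuv, crtq, tfke, jroo}.
deg(lufh) = 10; N(lufh) = {lflp, padf, hxxj, yabn, lgeu, ujnn, wxuv, crtq, tfke, jroo}.
N(wxuv) = {lflp, lufh, padf, clyw, zqpx, jcvb, crtq}, |N(wxuv)| = 7.
Vertex lgeu has 7 neighbors: lflp, lufh, padf, clyw, zqpx, jcvb, crtq.
Complete multipartite on [7, 4, 3]: sandwich collapses at ϑ=7.
= 7.000000000… (decimal).
Lovász sandwich 7 ≤ 7 ≤ 7: collapsed.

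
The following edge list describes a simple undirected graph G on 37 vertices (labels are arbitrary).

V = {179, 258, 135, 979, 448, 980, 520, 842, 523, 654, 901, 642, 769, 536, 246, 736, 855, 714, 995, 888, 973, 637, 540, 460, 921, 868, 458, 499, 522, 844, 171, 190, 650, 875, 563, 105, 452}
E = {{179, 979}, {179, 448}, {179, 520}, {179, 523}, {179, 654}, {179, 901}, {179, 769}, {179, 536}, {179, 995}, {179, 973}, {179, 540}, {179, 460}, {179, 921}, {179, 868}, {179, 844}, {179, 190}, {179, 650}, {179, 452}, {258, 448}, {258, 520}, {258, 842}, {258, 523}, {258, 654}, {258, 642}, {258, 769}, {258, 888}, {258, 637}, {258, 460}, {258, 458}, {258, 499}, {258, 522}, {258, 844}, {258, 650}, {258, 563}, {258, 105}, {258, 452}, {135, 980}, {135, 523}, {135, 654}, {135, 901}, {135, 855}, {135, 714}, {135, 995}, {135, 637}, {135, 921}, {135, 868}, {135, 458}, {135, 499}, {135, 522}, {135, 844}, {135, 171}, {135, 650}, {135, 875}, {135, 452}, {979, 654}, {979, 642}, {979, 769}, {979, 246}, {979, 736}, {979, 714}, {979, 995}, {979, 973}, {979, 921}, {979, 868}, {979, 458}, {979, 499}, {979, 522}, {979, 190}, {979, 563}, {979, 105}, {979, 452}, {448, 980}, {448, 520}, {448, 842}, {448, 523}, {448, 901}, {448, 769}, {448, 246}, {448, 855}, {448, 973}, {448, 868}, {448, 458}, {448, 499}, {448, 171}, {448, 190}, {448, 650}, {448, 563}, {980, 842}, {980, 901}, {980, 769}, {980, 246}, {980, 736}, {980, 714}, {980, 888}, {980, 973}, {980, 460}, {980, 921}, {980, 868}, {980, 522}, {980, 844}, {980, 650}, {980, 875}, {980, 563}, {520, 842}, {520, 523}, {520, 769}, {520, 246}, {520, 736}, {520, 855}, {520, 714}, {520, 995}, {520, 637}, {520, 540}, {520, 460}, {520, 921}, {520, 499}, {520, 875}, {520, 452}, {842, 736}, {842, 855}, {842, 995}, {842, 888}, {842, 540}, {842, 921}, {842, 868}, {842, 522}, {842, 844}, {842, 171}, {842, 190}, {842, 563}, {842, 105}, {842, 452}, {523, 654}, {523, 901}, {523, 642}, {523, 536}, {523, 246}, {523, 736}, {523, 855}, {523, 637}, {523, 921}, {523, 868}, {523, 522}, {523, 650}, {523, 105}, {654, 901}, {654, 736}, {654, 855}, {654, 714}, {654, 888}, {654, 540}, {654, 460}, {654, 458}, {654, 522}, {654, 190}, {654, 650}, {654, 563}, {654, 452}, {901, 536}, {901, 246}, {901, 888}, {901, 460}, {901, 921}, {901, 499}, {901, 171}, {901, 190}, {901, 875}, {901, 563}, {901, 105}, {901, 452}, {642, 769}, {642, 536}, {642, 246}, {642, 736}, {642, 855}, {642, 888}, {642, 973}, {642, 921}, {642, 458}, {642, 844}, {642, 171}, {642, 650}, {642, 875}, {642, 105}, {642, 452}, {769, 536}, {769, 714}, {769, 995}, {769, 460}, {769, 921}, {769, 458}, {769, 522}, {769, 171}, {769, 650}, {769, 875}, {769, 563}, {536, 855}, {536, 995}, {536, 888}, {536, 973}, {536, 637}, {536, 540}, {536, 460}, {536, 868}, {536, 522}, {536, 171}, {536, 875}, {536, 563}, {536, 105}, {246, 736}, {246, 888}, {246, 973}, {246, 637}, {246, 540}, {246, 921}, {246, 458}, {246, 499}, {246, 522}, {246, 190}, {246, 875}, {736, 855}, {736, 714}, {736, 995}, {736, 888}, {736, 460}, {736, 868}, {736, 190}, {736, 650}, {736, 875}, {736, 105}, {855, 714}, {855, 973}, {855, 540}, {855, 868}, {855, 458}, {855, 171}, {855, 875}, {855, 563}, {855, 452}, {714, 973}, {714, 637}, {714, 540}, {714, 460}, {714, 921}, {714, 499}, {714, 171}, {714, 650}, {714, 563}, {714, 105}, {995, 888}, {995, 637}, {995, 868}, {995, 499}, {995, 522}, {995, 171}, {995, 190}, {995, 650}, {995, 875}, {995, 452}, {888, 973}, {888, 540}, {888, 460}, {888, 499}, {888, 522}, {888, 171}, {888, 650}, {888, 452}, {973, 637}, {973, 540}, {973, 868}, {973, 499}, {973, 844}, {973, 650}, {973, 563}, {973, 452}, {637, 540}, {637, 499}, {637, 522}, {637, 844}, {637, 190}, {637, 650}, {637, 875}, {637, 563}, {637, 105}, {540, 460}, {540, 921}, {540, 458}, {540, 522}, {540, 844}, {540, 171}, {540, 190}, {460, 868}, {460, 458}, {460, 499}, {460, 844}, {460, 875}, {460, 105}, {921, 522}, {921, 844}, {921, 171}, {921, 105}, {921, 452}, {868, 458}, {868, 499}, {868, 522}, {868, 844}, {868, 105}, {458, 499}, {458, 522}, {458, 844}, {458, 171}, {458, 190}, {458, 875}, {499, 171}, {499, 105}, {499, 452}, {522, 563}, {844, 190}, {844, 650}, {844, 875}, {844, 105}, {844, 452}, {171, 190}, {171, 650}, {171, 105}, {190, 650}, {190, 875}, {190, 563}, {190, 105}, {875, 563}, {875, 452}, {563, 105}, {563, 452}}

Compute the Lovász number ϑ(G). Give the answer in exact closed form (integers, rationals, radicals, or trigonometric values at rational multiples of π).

Vertex 190 has 18 neighbors: 179, 979, 448, 842, 654, 901, 246, 736, 995, 637, 540, 458, 844, 171, 650, 875, 563, 105.
deg(563) = 18; N(563) = {258, 979, 448, 980, 842, 654, 901, 769, 536, 855, 714, 973, 637, 522, 190, 875, 105, 452}.
deg(736) = 18; N(736) = {979, 980, 520, 842, 523, 654, 642, 246, 855, 714, 995, 888, 460, 868, 190, 650, 875, 105}.
N(460) = {179, 258, 980, 520, 654, 901, 769, 536, 736, 714, 888, 540, 868, 458, 499, 844, 875, 105}, |N(460)| = 18.
Regular of degree 18 on 37 vertices: strongly regular (37,18,8,9).
A has 3 distinct eigenvalues ≈ [18.0, 2.5414, -3.5414].
λ_max=18, λ_min=-sqrt(37)/2 - 1/2; ϑ = −37·λ_min/(λ_max−λ_min) = sqrt(37).
ϑ(G) ≈ 6.0828.

sqrt(37)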